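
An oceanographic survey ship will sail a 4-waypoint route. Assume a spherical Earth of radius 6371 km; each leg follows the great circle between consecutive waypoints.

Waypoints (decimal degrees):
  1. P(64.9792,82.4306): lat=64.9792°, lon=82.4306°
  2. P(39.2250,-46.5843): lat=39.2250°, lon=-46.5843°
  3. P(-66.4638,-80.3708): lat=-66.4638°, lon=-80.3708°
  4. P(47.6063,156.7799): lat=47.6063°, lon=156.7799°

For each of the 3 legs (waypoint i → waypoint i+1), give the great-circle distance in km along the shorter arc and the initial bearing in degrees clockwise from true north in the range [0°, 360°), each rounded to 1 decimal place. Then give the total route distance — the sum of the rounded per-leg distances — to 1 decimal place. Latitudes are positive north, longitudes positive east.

Leg 1: dist=7615.1 km, bearing=319.7°
Leg 2: dist=12100.6 km, bearing=193.6°
Leg 3: dist=16167.7 km, bearing=265.9°
Total: 35883.4 km

Leg 1: φ1=1.1341010, φ2=0.6846054, Δφ=-0.4494956, Δλ=-2.2517348 rad; a=sin²(Δφ/2)+cosφ1·cosφ2·sin²(Δλ/2)=0.3166184109; c=2·atan2(√a, √(1-a))=1.195268980; dist=6371·c=7615.059 ≈ 7615.1 km; running total=7615.1 km
Leg 1 bearing: y=sinΔλ·cosφ2=-0.60190380, x=cosφ1·sinφ2-sinφ1·cosφ2·cosΔλ=0.70936350; θ=atan2(y, x)=-40.3150° <0 so +360° → 319.6850° ≈ 319.7°
Leg 2: φ1=0.6846054, φ2=-1.1600121, Δφ=-1.8446175, Δλ=-0.5896857 rad; a=sin²(Δφ/2)+cosφ1·cosφ2·sin²(Δλ/2)=0.6613280977; c=2·atan2(√a, √(1-a))=1.899330763; dist=6371·c=12100.636 ≈ 12100.6 km; running total=19715.7 km
Leg 2 bearing: y=sinΔλ·cosφ2=-0.22206644, x=cosφ1·sinφ2-sinφ1·cosφ2·cosΔλ=-0.92009754; θ=atan2(y, x)=-166.4311° <0 so +360° → 193.5689° ≈ 193.6°
Leg 3: φ1=-1.1600121, φ2=0.8308867, Δφ=1.9908988, Δλ=4.1390605 rad; a=sin²(Δφ/2)+cosφ1·cosφ2·sin²(Δλ/2)=0.9115657743; c=2·atan2(√a, √(1-a))=2.537700244; dist=6371·c=16167.688 ≈ 16167.7 km; running total=35883.4 km
Leg 3 bearing: y=sinΔλ·cosφ2=-0.56641334, x=cosφ1·sinφ2-sinφ1·cosφ2·cosΔλ=-0.04037798; θ=atan2(y, x)=-94.0776° <0 so +360° → 265.9224° ≈ 265.9°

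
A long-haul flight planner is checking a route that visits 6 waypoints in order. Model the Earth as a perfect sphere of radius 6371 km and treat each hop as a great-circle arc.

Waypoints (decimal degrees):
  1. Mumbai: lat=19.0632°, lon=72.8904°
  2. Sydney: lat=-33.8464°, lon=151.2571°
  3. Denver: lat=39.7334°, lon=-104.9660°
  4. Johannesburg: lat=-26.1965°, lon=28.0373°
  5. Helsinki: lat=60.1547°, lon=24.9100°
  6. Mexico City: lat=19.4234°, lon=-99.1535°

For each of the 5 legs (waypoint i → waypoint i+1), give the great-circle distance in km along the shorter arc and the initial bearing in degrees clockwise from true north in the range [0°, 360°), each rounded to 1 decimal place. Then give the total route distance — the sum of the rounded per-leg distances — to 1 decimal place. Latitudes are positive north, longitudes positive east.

Leg 1: φ1=0.3327156, φ2=-0.5907311, Δφ=-0.9234467, Δλ=1.3677569 rad; a=sin²(Δφ/2)+cosφ1·cosφ2·sin²(Δλ/2)=0.5118108276; c=2·atan2(√a, √(1-a))=1.594420179; dist=6371·c=10158.051 ≈ 10158.1 km; running total=10158.1 km
Leg 1 bearing: y=sinΔλ·cosφ2=0.81347305, x=cosφ1·sinφ2-sinφ1·cosφ2·cosΔλ=-0.58112272; θ=atan2(y, x)=125.5410° ≈ 125.5°
Leg 2: φ1=-0.5907311, φ2=0.6934787, Δφ=1.2842098, Δλ=-4.4719367 rad; a=sin²(Δφ/2)+cosφ1·cosφ2·sin²(Δλ/2)=0.7540625763; c=2·atan2(√a, √(1-a))=2.103802909; dist=6371·c=13403.328 ≈ 13403.3 km; running total=23561.4 km
Leg 2 bearing: y=sinΔλ·cosφ2=0.74690244, x=cosφ1·sinφ2-sinφ1·cosφ2·cosΔλ=0.42888877; θ=atan2(y, x)=60.1346° ≈ 60.1°
Leg 3: φ1=0.6934787, φ2=-0.4572152, Δφ=-1.1506938, Δλ=2.3213455 rad; a=sin²(Δφ/2)+cosφ1·cosφ2·sin²(Δλ/2)=0.8764078175; c=2·atan2(√a, √(1-a))=2.423125582; dist=6371·c=15437.733 ≈ 15437.7 km; running total=38999.1 km
Leg 3 bearing: y=sinΔλ·cosφ2=0.65619771, x=cosφ1·sinφ2-sinφ1·cosφ2·cosΔλ=0.05170289; θ=atan2(y, x)=85.4949° ≈ 85.5°
Leg 4: φ1=-0.4572152, φ2=1.0498976, Δφ=1.5071128, Δλ=-0.0545817 rad; a=sin²(Δφ/2)+cosφ1·cosφ2·sin²(Δλ/2)=0.4685122298; c=2·atan2(√a, √(1-a))=1.507779086; dist=6371·c=9606.061 ≈ 9606.1 km; running total=48605.2 km
Leg 4 bearing: y=sinΔλ·cosφ2=-0.02714963, x=cosφ1·sinφ2-sinφ1·cosφ2·cosΔλ=0.99764572; θ=atan2(y, x)=-1.5588° <0 so +360° → 358.4412° ≈ 358.4°
Leg 5: φ1=1.0498976, φ2=0.3390023, Δφ=-0.7108953, Δλ=-2.1653166 rad; a=sin²(Δφ/2)+cosφ1·cosφ2·sin²(Δλ/2)=0.4872196370; c=2·atan2(√a, √(1-a))=1.545232817; dist=6371·c=9844.678 ≈ 9844.7 km; running total=58449.9 km
Leg 5 bearing: y=sinΔλ·cosφ2=-0.78126954, x=cosφ1·sinφ2-sinφ1·cosφ2·cosΔλ=0.62367023; θ=atan2(y, x)=-51.4004° <0 so +360° → 308.5996° ≈ 308.6°

Leg 1: dist=10158.1 km, bearing=125.5°
Leg 2: dist=13403.3 km, bearing=60.1°
Leg 3: dist=15437.7 km, bearing=85.5°
Leg 4: dist=9606.1 km, bearing=358.4°
Leg 5: dist=9844.7 km, bearing=308.6°
Total: 58449.9 km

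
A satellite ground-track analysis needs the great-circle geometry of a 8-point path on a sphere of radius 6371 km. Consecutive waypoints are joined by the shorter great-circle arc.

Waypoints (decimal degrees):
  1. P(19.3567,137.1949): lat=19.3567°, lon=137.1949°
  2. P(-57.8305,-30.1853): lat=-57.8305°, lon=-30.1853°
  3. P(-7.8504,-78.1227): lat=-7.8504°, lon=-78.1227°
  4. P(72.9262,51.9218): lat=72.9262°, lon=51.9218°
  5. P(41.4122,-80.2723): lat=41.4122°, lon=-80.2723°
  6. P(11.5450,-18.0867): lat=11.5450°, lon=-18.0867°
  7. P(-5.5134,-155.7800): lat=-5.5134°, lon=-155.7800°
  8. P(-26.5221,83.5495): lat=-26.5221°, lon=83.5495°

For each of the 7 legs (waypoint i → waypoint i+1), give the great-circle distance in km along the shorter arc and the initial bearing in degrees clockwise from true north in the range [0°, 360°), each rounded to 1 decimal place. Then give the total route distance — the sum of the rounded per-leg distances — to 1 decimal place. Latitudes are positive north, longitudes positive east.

Leg 1: dist=15614.2 km, bearing=190.5°
Leg 2: dist=6897.7 km, bearing=303.6°
Leg 3: dist=12067.3 km, bearing=13.7°
Leg 4: dist=6785.7 km, bearing=320.6°
Leg 5: dist=6852.3 km, bearing=100.0°
Leg 6: dist=15319.5 km, bearing=274.5°
Leg 7: dist=12708.8 km, bearing=237.6°
Total: 76245.5 km

Leg 1: φ1=0.3378381, φ2=-1.0093326, Δφ=-1.3471708, Δλ=-2.9213356 rad; a=sin²(Δφ/2)+cosφ1·cosφ2·sin²(Δλ/2)=0.8853785585; c=2·atan2(√a, √(1-a))=2.450824952; dist=6371·c=15614.206 ≈ 15614.2 km; running total=15614.2 km
Leg 1 bearing: y=sinΔλ·cosφ2=-0.11632463, x=cosφ1·sinφ2-sinφ1·cosφ2·cosΔλ=-0.62642002; θ=atan2(y, x)=-169.4801° <0 so +360° → 190.5199° ≈ 190.5°
Leg 2: φ1=-1.0093326, φ2=-0.1370153, Δφ=0.8723173, Δλ=-0.8366655 rad; a=sin²(Δφ/2)+cosφ1·cosφ2·sin²(Δλ/2)=0.2655153623; c=2·atan2(√a, √(1-a))=1.082672926; dist=6371·c=6897.709 ≈ 6897.7 km; running total=22511.9 km
Leg 2 bearing: y=sinΔλ·cosφ2=-0.73545546, x=cosφ1·sinφ2-sinφ1·cosφ2·cosΔλ=0.48905325; θ=atan2(y, x)=-56.3774° <0 so +360° → 303.6226° ≈ 303.6°
Leg 3: φ1=-0.1370153, φ2=1.2728023, Δφ=1.4098176, Δλ=2.2697047 rad; a=sin²(Δφ/2)+cosφ1·cosφ2·sin²(Δλ/2)=0.6588480382; c=2·atan2(√a, √(1-a))=1.894095016; dist=6371·c=12067.279 ≈ 12067.3 km; running total=34579.2 km
Leg 3 bearing: y=sinΔλ·cosφ2=0.22476648, x=cosφ1·sinφ2-sinφ1·cosφ2·cosΔλ=0.92116732; θ=atan2(y, x)=13.7123° ≈ 13.7°
Leg 4: φ1=1.2728023, φ2=0.7227792, Δφ=-0.5500231, Δλ=-2.3072223 rad; a=sin²(Δφ/2)+cosφ1·cosφ2·sin²(Δλ/2)=0.2577865269; c=2·atan2(√a, √(1-a))=1.065088323; dist=6371·c=6785.678 ≈ 6785.7 km; running total=41364.9 km
Leg 4 bearing: y=sinΔλ·cosφ2=-0.55563327, x=cosφ1·sinφ2-sinφ1·cosφ2·cosΔλ=0.67572346; θ=atan2(y, x)=-39.4297° <0 so +360° → 320.5703° ≈ 320.6°
Leg 5: φ1=0.7227792, φ2=0.2014983, Δφ=-0.5212810, Δλ=1.0853435 rad; a=sin²(Δφ/2)+cosφ1·cosφ2·sin²(Δλ/2)=0.2623760075; c=2·atan2(√a, √(1-a))=1.075550468; dist=6371·c=6852.332 ≈ 6852.3 km; running total=48217.2 km
Leg 5 bearing: y=sinΔλ·cosφ2=0.86656910, x=cosφ1·sinφ2-sinφ1·cosφ2·cosΔλ=-0.15230675; θ=atan2(y, x)=99.9684° ≈ 100.0°
Leg 6: φ1=0.2014983, φ2=-0.0962270, Δφ=-0.2977252, Δλ=-2.4032014 rad; a=sin²(Δφ/2)+cosφ1·cosφ2·sin²(Δλ/2)=0.8702332119; c=2·atan2(√a, √(1-a))=2.404560407; dist=6371·c=15319.454 ≈ 15319.5 km; running total=63536.7 km
Leg 6 bearing: y=sinΔλ·cosφ2=-0.66998508, x=cosφ1·sinφ2-sinφ1·cosφ2·cosΔλ=0.05319276; θ=atan2(y, x)=-85.4606° <0 so +360° → 274.5394° ≈ 274.5°
Leg 7: φ1=-0.0962270, φ2=-0.4628980, Δφ=-0.3666710, Δλ=4.1770878 rad; a=sin²(Δφ/2)+cosφ1·cosφ2·sin²(Δλ/2)=0.7057018057; c=2·atan2(√a, √(1-a))=1.994789826; dist=6371·c=12708.806 ≈ 12708.8 km; running total=76245.5 km
Leg 7 bearing: y=sinΔλ·cosφ2=-0.76959840, x=cosφ1·sinφ2-sinφ1·cosφ2·cosΔλ=-0.48832916; θ=atan2(y, x)=-122.3961° <0 so +360° → 237.6039° ≈ 237.6°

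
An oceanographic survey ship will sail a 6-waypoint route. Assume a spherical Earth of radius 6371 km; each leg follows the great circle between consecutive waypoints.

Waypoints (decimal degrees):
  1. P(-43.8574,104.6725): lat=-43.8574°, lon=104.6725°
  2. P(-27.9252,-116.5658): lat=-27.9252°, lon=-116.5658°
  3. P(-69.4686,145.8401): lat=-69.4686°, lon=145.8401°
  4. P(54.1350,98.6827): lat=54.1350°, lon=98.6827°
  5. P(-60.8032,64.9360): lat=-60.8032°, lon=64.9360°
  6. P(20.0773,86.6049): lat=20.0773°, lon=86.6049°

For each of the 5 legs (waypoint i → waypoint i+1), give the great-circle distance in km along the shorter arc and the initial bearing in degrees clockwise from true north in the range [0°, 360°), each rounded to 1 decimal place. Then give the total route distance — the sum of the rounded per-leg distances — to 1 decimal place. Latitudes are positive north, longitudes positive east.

Leg 1: dist=10996.5 km, bearing=143.9°
Leg 2: dist=7402.3 km, bearing=202.3°
Leg 3: dist=14261.6 km, bearing=326.8°
Leg 4: dist=13123.3 km, bearing=197.9°
Leg 5: dist=9201.9 km, bearing=20.5°
Total: 54985.6 km

Leg 1: φ1=-0.7654560, φ2=-0.4873867, Δφ=0.2780693, Δλ=-3.8613368 rad; a=sin²(Δφ/2)+cosφ1·cosφ2·sin²(Δλ/2)=0.5773024980; c=2·atan2(√a, √(1-a))=1.726023956; dist=6371·c=10996.499 ≈ 10996.5 km; running total=10996.5 km
Leg 1 bearing: y=sinΔλ·cosφ2=0.58243575, x=cosφ1·sinφ2-sinφ1·cosφ2·cosΔλ=-0.79803878; θ=atan2(y, x)=143.8768° ≈ 143.9°
Leg 2: φ1=-0.4873867, φ2=-1.2124558, Δφ=-0.7250691, Δλ=4.5798469 rad; a=sin²(Δφ/2)+cosφ1·cosφ2·sin²(Δλ/2)=0.3011906965; c=2·atan2(√a, √(1-a))=1.161876325; dist=6371·c=7402.314 ≈ 7402.3 km; running total=18398.8 km
Leg 2 bearing: y=sinΔλ·cosφ2=-0.34764454, x=cosφ1·sinφ2-sinφ1·cosφ2·cosΔλ=-0.84914234; θ=atan2(y, x)=-157.7355° <0 so +360° → 202.2645° ≈ 202.3°
Leg 3: φ1=-1.2124558, φ2=0.9448340, Δφ=2.1572898, Δλ=-0.8230519 rad; a=sin²(Δφ/2)+cosφ1·cosφ2·sin²(Δλ/2)=0.8096000026; c=2·atan2(√a, √(1-a))=2.238519821; dist=6371·c=14261.610 ≈ 14261.6 km; running total=32660.4 km
Leg 3 bearing: y=sinΔλ·cosφ2=-0.42957967, x=cosφ1·sinφ2-sinφ1·cosφ2·cosΔλ=0.65730713; θ=atan2(y, x)=-33.1664° <0 so +360° → 326.8336° ≈ 326.8°
Leg 4: φ1=0.9448340, φ2=-1.0612160, Δφ=-2.0060500, Δλ=-0.5889910 rad; a=sin²(Δφ/2)+cosφ1·cosφ2·sin²(Δλ/2)=0.7348984307; c=2·atan2(√a, √(1-a))=2.059856977; dist=6371·c=13123.349 ≈ 13123.3 km; running total=45783.7 km
Leg 4 bearing: y=sinΔλ·cosφ2=-0.27098986, x=cosφ1·sinφ2-sinφ1·cosφ2·cosΔλ=-0.84015201; θ=atan2(y, x)=-162.1230° <0 so +360° → 197.8770° ≈ 197.9°
Leg 5: φ1=-1.0612160, φ2=0.3504150, Δφ=1.4116310, Δλ=0.3781937 rad; a=sin²(Δφ/2)+cosφ1·cosφ2·sin²(Δλ/2)=0.4369415494; c=2·atan2(√a, √(1-a))=1.444342685; dist=6371·c=9201.907 ≈ 9201.9 km; running total=54985.6 km
Leg 5 bearing: y=sinΔλ·cosφ2=0.34680364, x=cosφ1·sinφ2-sinφ1·cosφ2·cosΔλ=0.92942012; θ=atan2(y, x)=20.4625° ≈ 20.5°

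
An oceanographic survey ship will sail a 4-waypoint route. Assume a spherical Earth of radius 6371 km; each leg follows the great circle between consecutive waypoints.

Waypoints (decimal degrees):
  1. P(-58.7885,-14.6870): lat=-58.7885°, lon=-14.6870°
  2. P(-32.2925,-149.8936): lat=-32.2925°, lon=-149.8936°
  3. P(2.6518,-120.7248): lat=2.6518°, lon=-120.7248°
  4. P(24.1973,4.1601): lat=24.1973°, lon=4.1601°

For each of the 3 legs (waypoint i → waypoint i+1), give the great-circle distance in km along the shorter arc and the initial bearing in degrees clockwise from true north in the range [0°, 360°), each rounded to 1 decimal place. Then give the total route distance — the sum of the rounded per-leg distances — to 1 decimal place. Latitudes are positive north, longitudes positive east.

Leg 1: φ1=-1.0260529, φ2=-0.5636104, Δφ=0.4624424, Δλ=-2.3598003 rad; a=sin²(Δφ/2)+cosφ1·cosφ2·sin²(Δλ/2)=0.4269735900; c=2·atan2(√a, √(1-a))=1.424219206; dist=6371·c=9073.701 ≈ 9073.7 km; running total=9073.7 km
Leg 1 bearing: y=sinΔλ·cosφ2=-0.59558059, x=cosφ1·sinφ2-sinφ1·cosφ2·cosΔλ=-0.78990654; θ=atan2(y, x)=-142.9841° <0 so +360° → 217.0159° ≈ 217.0°
Leg 2: φ1=-0.5636104, φ2=0.0462826, Δφ=0.6098931, Δλ=0.5090916 rad; a=sin²(Δφ/2)+cosφ1·cosφ2·sin²(Δλ/2)=0.1436872459; c=2·atan2(√a, √(1-a))=0.777562728; dist=6371·c=4953.852 ≈ 4953.9 km; running total=14027.6 km
Leg 2 bearing: y=sinΔλ·cosφ2=0.48686233, x=cosφ1·sinφ2-sinφ1·cosφ2·cosΔλ=0.50510391; θ=atan2(y, x)=43.9465° ≈ 43.9°
Leg 3: φ1=0.0462826, φ2=0.4223226, Δφ=0.3760399, Δλ=2.1796527 rad; a=sin²(Δφ/2)+cosφ1·cosφ2·sin²(Δλ/2)=0.7510787190; c=2·atan2(√a, √(1-a))=2.096888094; dist=6371·c=13359.274 ≈ 13359.3 km; running total=27386.9 km
Leg 3 bearing: y=sinΔλ·cosφ2=0.74823038, x=cosφ1·sinφ2-sinφ1·cosφ2·cosΔλ=0.43357722; θ=atan2(y, x)=59.9090° ≈ 59.9°

Leg 1: dist=9073.7 km, bearing=217.0°
Leg 2: dist=4953.9 km, bearing=43.9°
Leg 3: dist=13359.3 km, bearing=59.9°
Total: 27386.9 km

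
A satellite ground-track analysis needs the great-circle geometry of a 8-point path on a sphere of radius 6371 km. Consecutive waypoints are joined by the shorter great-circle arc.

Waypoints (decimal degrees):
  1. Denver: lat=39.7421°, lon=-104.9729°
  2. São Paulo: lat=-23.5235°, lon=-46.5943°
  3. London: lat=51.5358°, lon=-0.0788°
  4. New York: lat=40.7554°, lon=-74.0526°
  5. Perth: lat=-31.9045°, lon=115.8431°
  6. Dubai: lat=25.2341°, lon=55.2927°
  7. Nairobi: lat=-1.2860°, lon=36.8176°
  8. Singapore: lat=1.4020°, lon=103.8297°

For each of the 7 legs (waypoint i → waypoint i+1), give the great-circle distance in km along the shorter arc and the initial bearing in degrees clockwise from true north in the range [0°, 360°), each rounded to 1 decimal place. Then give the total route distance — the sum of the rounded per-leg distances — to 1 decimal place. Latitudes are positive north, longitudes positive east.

Leg 1: dist=9276.6 km, bearing=128.2°
Leg 2: dist=9497.5 km, bearing=26.9°
Leg 3: dist=5572.5 km, bearing=288.4°
Leg 4: dist=18692.4 km, bearing=314.9°
Leg 5: dist=9033.8 km, bearing=307.2°
Leg 6: dist=3556.8 km, bearing=216.7°
Leg 7: dist=7456.7 km, bearing=87.9°
Total: 63086.3 km

Leg 1: φ1=0.6936305, φ2=-0.4105625, Δφ=-1.1041930, Δλ=1.0188988 rad; a=sin²(Δφ/2)+cosφ1·cosφ2·sin²(Δλ/2)=0.4427621378; c=2·atan2(√a, √(1-a))=1.456069088; dist=6371·c=9276.616 ≈ 9276.6 km; running total=9276.6 km
Leg 1 bearing: y=sinΔλ·cosφ2=0.78076590, x=cosφ1·sinφ2-sinφ1·cosφ2·cosΔλ=-0.61424744; θ=atan2(y, x)=128.1930° ≈ 128.2°
Leg 2: φ1=-0.4105625, φ2=0.8994694, Δφ=1.3100319, Δλ=0.8118486 rad; a=sin²(Δφ/2)+cosφ1·cosφ2·sin²(Δλ/2)=0.4600172033; c=2·atan2(√a, √(1-a))=1.490745264; dist=6371·c=9497.538 ≈ 9497.5 km; running total=18774.1 km
Leg 2 bearing: y=sinΔλ·cosφ2=0.45131719, x=cosφ1·sinφ2-sinφ1·cosφ2·cosΔλ=0.88877348; θ=atan2(y, x)=26.9214° ≈ 26.9°
Leg 3: φ1=0.8994694, φ2=0.7113159, Δφ=-0.1881535, Δλ=-1.2910864 rad; a=sin²(Δφ/2)+cosφ1·cosφ2·sin²(Δλ/2)=0.1793757457; c=2·atan2(√a, √(1-a))=0.874672090; dist=6371·c=5572.536 ≈ 5572.5 km; running total=24346.6 km
Leg 3 bearing: y=sinΔλ·cosφ2=-0.72806351, x=cosφ1·sinφ2-sinφ1·cosφ2·cosΔλ=0.24233011; θ=atan2(y, x)=-71.5904° <0 so +360° → 288.4096° ≈ 288.4°
Leg 4: φ1=0.7113159, φ2=-0.5568386, Δφ=-1.2681545, Δλ=3.3143052 rad; a=sin²(Δφ/2)+cosφ1·cosφ2·sin²(Δλ/2)=0.9892623349; c=2·atan2(√a, √(1-a))=2.933974550; dist=6371·c=18692.352 ≈ 18692.4 km; running total=43039.0 km
Leg 4 bearing: y=sinΔλ·cosφ2=-0.14589304, x=cosφ1·sinφ2-sinφ1·cosφ2·cosΔλ=0.14561831; θ=atan2(y, x)=-45.0540° <0 so +360° → 314.9460° ≈ 314.9°
Leg 5: φ1=-0.5568386, φ2=0.4404181, Δφ=0.9972567, Δλ=-1.0568038 rad; a=sin²(Δφ/2)+cosφ1·cosφ2·sin²(Δλ/2)=0.4238786784; c=2·atan2(√a, √(1-a))=1.417959355; dist=6371·c=9033.819 ≈ 9033.8 km; running total=52072.8 km
Leg 5 bearing: y=sinΔλ·cosφ2=-0.78769221, x=cosφ1·sinφ2-sinφ1·cosφ2·cosΔλ=0.59696161; θ=atan2(y, x)=-52.8429° <0 so +360° → 307.1571° ≈ 307.2°
Leg 6: φ1=0.4404181, φ2=-0.0224449, Δφ=-0.4628631, Δλ=-0.3224513 rad; a=sin²(Δφ/2)+cosφ1·cosφ2·sin²(Δλ/2)=0.0759154385; c=2·atan2(√a, √(1-a))=0.558276931; dist=6371·c=3556.782 ≈ 3556.8 km; running total=55629.6 km
Leg 6 bearing: y=sinΔλ·cosφ2=-0.31681268, x=cosφ1·sinφ2-sinφ1·cosφ2·cosΔλ=-0.42454548; θ=atan2(y, x)=-143.2682° <0 so +360° → 216.7318° ≈ 216.7°
Leg 7: φ1=-0.0224449, φ2=0.0244695, Δφ=0.0469145, Δλ=1.1695818 rad; a=sin²(Δφ/2)+cosφ1·cosφ2·sin²(Δλ/2)=0.3051138215; c=2·atan2(√a, √(1-a))=1.170411940; dist=6371·c=7456.694 ≈ 7456.7 km; running total=63086.3 km
Leg 7 bearing: y=sinΔλ·cosφ2=0.92031176, x=cosφ1·sinφ2-sinφ1·cosφ2·cosΔλ=0.03322312; θ=atan2(y, x)=87.9325° ≈ 87.9°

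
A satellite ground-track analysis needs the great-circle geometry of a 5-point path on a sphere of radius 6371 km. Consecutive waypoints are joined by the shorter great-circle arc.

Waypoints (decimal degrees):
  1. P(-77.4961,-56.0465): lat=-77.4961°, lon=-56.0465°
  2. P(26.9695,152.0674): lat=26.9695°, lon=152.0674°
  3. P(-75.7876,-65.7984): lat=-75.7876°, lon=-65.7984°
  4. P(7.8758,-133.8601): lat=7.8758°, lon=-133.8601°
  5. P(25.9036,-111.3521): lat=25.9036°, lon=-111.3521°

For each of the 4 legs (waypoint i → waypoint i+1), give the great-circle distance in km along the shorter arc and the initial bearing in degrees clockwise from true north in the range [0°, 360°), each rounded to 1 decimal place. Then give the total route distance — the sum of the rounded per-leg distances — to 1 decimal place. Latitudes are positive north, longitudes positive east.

Leg 1: φ1=-1.3525621, φ2=0.4707066, Δφ=1.8232687, Δλ=3.6322728 rad; a=sin²(Δφ/2)+cosφ1·cosφ2·sin²(Δλ/2)=0.8064764963; c=2·atan2(√a, √(1-a))=2.230588924; dist=6371·c=14211.082 ≈ 14211.1 km; running total=14211.1 km
Leg 1 bearing: y=sinΔλ·cosφ2=-0.41997915, x=cosφ1·sinφ2-sinφ1·cosφ2·cosΔλ=-0.66925791; θ=atan2(y, x)=-147.8905° <0 so +360° → 212.1095° ≈ 212.1°
Leg 2: φ1=0.4707066, φ2=-1.3227432, Δφ=-1.7934497, Δλ=-3.8024755 rad; a=sin²(Δφ/2)+cosφ1·cosφ2·sin²(Δλ/2)=0.8061900048; c=2·atan2(√a, √(1-a))=2.229863943; dist=6371·c=14206.463 ≈ 14206.5 km; running total=28417.6 km
Leg 2 bearing: y=sinΔλ·cosφ2=0.15070191, x=cosφ1·sinφ2-sinφ1·cosφ2·cosΔλ=-0.77606679; θ=atan2(y, x)=169.0107° ≈ 169.0°
Leg 3: φ1=-1.3227432, φ2=0.1374586, Δφ=1.4602018, Δλ=-1.1879008 rad; a=sin²(Δφ/2)+cosφ1·cosφ2·sin²(Δλ/2)=0.5209850824; c=2·atan2(√a, √(1-a))=1.612778823; dist=6371·c=10275.014 ≈ 10275.0 km; running total=38692.6 km
Leg 3 bearing: y=sinΔλ·cosφ2=-0.91883719, x=cosφ1·sinφ2-sinφ1·cosφ2·cosΔλ=0.39239868; θ=atan2(y, x)=-66.8746° <0 so +360° → 293.1254° ≈ 293.1°
Leg 4: φ1=0.1374586, φ2=0.4521031, Δφ=0.3146445, Δλ=0.3928387 rad; a=sin²(Δφ/2)+cosφ1·cosφ2·sin²(Δλ/2)=0.0584839731; c=2·atan2(√a, √(1-a))=0.488512254; dist=6371·c=3112.312 ≈ 3112.3 km; running total=41804.9 km
Leg 4 bearing: y=sinΔλ·cosφ2=0.34435139, x=cosφ1·sinφ2-sinφ1·cosφ2·cosΔλ=0.31886755; θ=atan2(y, x)=47.2005° ≈ 47.2°

Leg 1: dist=14211.1 km, bearing=212.1°
Leg 2: dist=14206.5 km, bearing=169.0°
Leg 3: dist=10275.0 km, bearing=293.1°
Leg 4: dist=3112.3 km, bearing=47.2°
Total: 41804.9 km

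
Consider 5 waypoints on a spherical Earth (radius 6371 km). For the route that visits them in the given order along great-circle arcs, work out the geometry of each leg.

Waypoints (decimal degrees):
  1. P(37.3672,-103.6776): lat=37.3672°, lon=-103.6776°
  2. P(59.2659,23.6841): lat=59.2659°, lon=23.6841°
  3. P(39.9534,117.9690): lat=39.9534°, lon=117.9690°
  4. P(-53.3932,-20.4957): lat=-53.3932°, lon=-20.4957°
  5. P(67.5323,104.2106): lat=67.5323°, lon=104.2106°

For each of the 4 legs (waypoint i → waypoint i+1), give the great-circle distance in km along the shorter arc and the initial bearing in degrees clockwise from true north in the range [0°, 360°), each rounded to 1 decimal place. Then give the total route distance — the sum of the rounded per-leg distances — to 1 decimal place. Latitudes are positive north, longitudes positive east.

Leg 1: dist=8231.3 km, bearing=25.0°
Leg 2: dist=6503.4 km, bearing=63.7°
Leg 3: dist=16574.3 km, bearing=230.3°
Leg 4: dist=16750.6 km, bearing=39.9°
Total: 48059.6 km

Leg 1: φ1=0.6521807, φ2=1.0343851, Δφ=0.3822044, Δλ=2.2228810 rad; a=sin²(Δφ/2)+cosφ1·cosφ2·sin²(Δλ/2)=0.3624011645; c=2·atan2(√a, √(1-a))=1.292001020; dist=6371·c=8231.339 ≈ 8231.3 km; running total=8231.3 km
Leg 1 bearing: y=sinΔλ·cosφ2=0.40619663, x=cosφ1·sinφ2-sinφ1·cosφ2·cosΔλ=0.87136132; θ=atan2(y, x)=24.9932° ≈ 25.0°
Leg 2: φ1=1.0343851, φ2=0.6973184, Δφ=-0.3370667, Δλ=1.6455819 rad; a=sin²(Δφ/2)+cosφ1·cosφ2·sin²(Δλ/2)=0.2386496346; c=2·atan2(√a, √(1-a))=1.020780489; dist=6371·c=6503.392 ≈ 6503.4 km; running total=14734.7 km
Leg 2 bearing: y=sinΔλ·cosφ2=0.76442432, x=cosφ1·sinφ2-sinφ1·cosφ2·cosΔλ=0.37741145; θ=atan2(y, x)=63.7235° ≈ 63.7°
Leg 3: φ1=0.6973184, φ2=-0.9318871, Δφ=-1.6292055, Δλ=-2.4166649 rad; a=sin²(Δφ/2)+cosφ1·cosφ2·sin²(Δλ/2)=0.9288353935; c=2·atan2(√a, √(1-a))=2.601518953; dist=6371·c=16574.277 ≈ 16574.3 km; running total=31309.0 km
Leg 3 bearing: y=sinΔλ·cosφ2=-0.39540877, x=cosφ1·sinφ2-sinφ1·cosφ2·cosΔλ=-0.32871374; θ=atan2(y, x)=-129.7376° <0 so +360° → 230.2624° ≈ 230.3°
Leg 4: φ1=-0.9318871, φ2=1.1786610, Δφ=2.1105481, Δλ=2.1765355 rad; a=sin²(Δφ/2)+cosφ1·cosφ2·sin²(Δλ/2)=0.9357843621; c=2·atan2(√a, √(1-a))=2.629189297; dist=6371·c=16750.565 ≈ 16750.6 km; running total=48059.6 km
Leg 4 bearing: y=sinΔλ·cosφ2=0.31416873, x=cosφ1·sinφ2-sinφ1·cosφ2·cosΔλ=0.37638540; θ=atan2(y, x)=39.8517° ≈ 39.9°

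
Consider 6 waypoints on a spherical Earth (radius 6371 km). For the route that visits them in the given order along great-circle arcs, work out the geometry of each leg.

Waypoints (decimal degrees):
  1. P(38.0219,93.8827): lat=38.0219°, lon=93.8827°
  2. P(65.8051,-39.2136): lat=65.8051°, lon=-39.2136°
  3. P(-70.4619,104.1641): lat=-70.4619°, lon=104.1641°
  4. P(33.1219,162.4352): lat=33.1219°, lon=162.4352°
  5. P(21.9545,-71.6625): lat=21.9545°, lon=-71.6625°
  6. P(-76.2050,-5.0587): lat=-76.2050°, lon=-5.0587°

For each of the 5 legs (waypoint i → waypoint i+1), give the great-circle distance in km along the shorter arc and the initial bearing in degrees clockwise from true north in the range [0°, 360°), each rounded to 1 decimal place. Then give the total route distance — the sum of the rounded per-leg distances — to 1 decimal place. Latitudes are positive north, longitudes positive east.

Leg 1: φ1=0.6636073, φ2=1.1485157, Δφ=0.4849083, Δλ=-2.3229687 rad; a=sin²(Δφ/2)+cosφ1·cosφ2·sin²(Δλ/2)=0.3293672153; c=2·atan2(√a, √(1-a))=1.222533360; dist=6371·c=7788.760 ≈ 7788.8 km; running total=7788.8 km
Leg 1 bearing: y=sinΔλ·cosφ2=-0.29926914, x=cosφ1·sinφ2-sinφ1·cosφ2·cosΔλ=0.89105319; θ=atan2(y, x)=-18.5651° <0 so +360° → 341.4349° ≈ 341.4°
Leg 2: φ1=1.1485157, φ2=-1.2297922, Δφ=-2.3783078, Δλ=2.5024129 rad; a=sin²(Δφ/2)+cosφ1·cosφ2·sin²(Δλ/2)=0.9848201339; c=2·atan2(√a, √(1-a))=2.894551738; dist=6371·c=18441.189 ≈ 18441.2 km; running total=26230.0 km
Leg 2 bearing: y=sinΔλ·cosφ2=0.19950212, x=cosφ1·sinφ2-sinφ1·cosφ2·cosΔλ=-0.14140953; θ=atan2(y, x)=125.3295° ≈ 125.3°
Leg 3: φ1=-1.2297922, φ2=0.5780862, Δφ=1.8078784, Δλ=1.0170226 rad; a=sin²(Δφ/2)+cosφ1·cosφ2·sin²(Δλ/2)=0.6838292242; c=2·atan2(√a, √(1-a))=1.947286187; dist=6371·c=12406.160 ≈ 12406.2 km; running total=38636.2 km
Leg 3 bearing: y=sinΔλ·cosφ2=0.71234067, x=cosφ1·sinφ2-sinφ1·cosφ2·cosΔλ=0.59782776; θ=atan2(y, x)=49.9951° ≈ 50.0°
Leg 4: φ1=0.5780862, φ2=0.3831783, Δφ=-0.1949079, Δλ=-4.0857756 rad; a=sin²(Δφ/2)+cosφ1·cosφ2·sin²(Δλ/2)=0.6256067319; c=2·atan2(√a, √(1-a))=1.824730045; dist=6371·c=11625.355 ≈ 11625.4 km; running total=50261.6 km
Leg 4 bearing: y=sinΔλ·cosφ2=0.75127644, x=cosφ1·sinφ2-sinφ1·cosφ2·cosΔλ=0.61030772; θ=atan2(y, x)=50.9109° ≈ 50.9°
Leg 5: φ1=0.3831783, φ2=-1.3300282, Δφ=-1.7132065, Δλ=1.1624556 rad; a=sin²(Δφ/2)+cosφ1·cosφ2·sin²(Δλ/2)=0.6376337430; c=2·atan2(√a, √(1-a))=1.849664253; dist=6371·c=11784.211 ≈ 11784.2 km; running total=62045.8 km
Leg 5 bearing: y=sinΔλ·cosφ2=0.21884369, x=cosφ1·sinφ2-sinφ1·cosφ2·cosΔλ=-0.93612780; θ=atan2(y, x)=166.8420° ≈ 166.8°

Leg 1: dist=7788.8 km, bearing=341.4°
Leg 2: dist=18441.2 km, bearing=125.3°
Leg 3: dist=12406.2 km, bearing=50.0°
Leg 4: dist=11625.4 km, bearing=50.9°
Leg 5: dist=11784.2 km, bearing=166.8°
Total: 62045.8 km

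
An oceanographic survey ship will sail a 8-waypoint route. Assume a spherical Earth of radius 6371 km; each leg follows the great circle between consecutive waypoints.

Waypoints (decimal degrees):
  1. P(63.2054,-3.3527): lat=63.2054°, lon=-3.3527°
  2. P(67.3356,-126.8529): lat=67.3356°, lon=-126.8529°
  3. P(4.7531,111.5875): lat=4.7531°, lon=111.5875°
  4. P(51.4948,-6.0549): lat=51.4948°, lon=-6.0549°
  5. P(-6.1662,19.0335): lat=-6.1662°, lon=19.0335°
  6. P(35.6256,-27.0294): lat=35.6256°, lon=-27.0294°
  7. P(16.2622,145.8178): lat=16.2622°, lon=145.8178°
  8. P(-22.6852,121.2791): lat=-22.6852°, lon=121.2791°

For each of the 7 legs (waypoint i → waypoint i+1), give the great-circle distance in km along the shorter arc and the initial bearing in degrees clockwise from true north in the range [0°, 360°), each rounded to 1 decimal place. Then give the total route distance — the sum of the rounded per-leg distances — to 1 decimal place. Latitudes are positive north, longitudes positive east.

Leg 1: φ1=1.1031423, φ2=1.1752279, Δφ=0.0720856, Δλ=-2.1554851 rad; a=sin²(Δφ/2)+cosφ1·cosφ2·sin²(Δλ/2)=0.1360887458; c=2·atan2(√a, √(1-a))=0.755655021; dist=6371·c=4814.278 ≈ 4814.3 km; running total=4814.3 km
Leg 1 bearing: y=sinΔλ·cosφ2=-0.32132278, x=cosφ1·sinφ2-sinφ1·cosφ2·cosΔλ=0.60582676; θ=atan2(y, x)=-27.9409° <0 so +360° → 332.0591° ≈ 332.1°
Leg 2: φ1=1.1752279, φ2=0.0829572, Δφ=-1.0922707, Δλ=4.1615700 rad; a=sin²(Δφ/2)+cosφ1·cosφ2·sin²(Δλ/2)=0.5622602911; c=2·atan2(√a, √(1-a))=1.695640965; dist=6371·c=10802.929 ≈ 10802.9 km; running total=15617.2 km
Leg 2 bearing: y=sinΔλ·cosφ2=-0.84916585, x=cosφ1·sinφ2-sinφ1·cosφ2·cosΔλ=0.51323677; θ=atan2(y, x)=-58.8512° <0 so +360° → 301.1488° ≈ 301.1°
Leg 3: φ1=0.0829572, φ2=0.8987538, Δφ=0.8157966, Δλ=-2.0532472 rad; a=sin²(Δφ/2)+cosφ1·cosφ2·sin²(Δλ/2)=0.6115062217; c=2·atan2(√a, √(1-a))=1.795699981; dist=6371·c=11440.405 ≈ 11440.4 km; running total=27057.6 km
Leg 3 bearing: y=sinΔλ·cosφ2=-0.55152404, x=cosφ1·sinφ2-sinφ1·cosφ2·cosΔλ=0.80379518; θ=atan2(y, x)=-34.4560° <0 so +360° → 325.5440° ≈ 325.5°
Leg 4: φ1=0.8987538, φ2=-0.1076205, Δφ=-1.0063743, Δλ=0.4378752 rad; a=sin²(Δφ/2)+cosφ1·cosφ2·sin²(Δλ/2)=0.2617353240; c=2·atan2(√a, √(1-a))=1.074093550; dist=6371·c=6843.050 ≈ 6843.1 km; running total=33900.7 km
Leg 4 bearing: y=sinΔλ·cosφ2=0.42156293, x=cosφ1·sinφ2-sinφ1·cosφ2·cosΔλ=-0.77149496; θ=atan2(y, x)=151.3468° ≈ 151.3°
Leg 5: φ1=-0.1076205, φ2=0.6217840, Δφ=0.7294045, Δλ=-0.8039493 rad; a=sin²(Δφ/2)+cosφ1·cosφ2·sin²(Δλ/2)=0.2509126415; c=2·atan2(√a, √(1-a))=1.049303927; dist=6371·c=6685.115 ≈ 6685.1 km; running total=40585.8 km
Leg 5 bearing: y=sinΔλ·cosφ2=-0.58532811, x=cosφ1·sinφ2-sinφ1·cosφ2·cosΔλ=0.63969755; θ=atan2(y, x)=-42.4587° <0 so +360° → 317.5413° ≈ 317.5°
Leg 6: φ1=0.6217840, φ2=0.2838289, Δφ=-0.3379551, Δλ=3.0167527 rad; a=sin²(Δφ/2)+cosφ1·cosφ2·sin²(Δλ/2)=0.8055653396; c=2·atan2(√a, √(1-a))=2.228284605; dist=6371·c=14196.401 ≈ 14196.4 km; running total=54782.2 km
Leg 6 bearing: y=sinΔλ·cosφ2=0.11953404, x=cosφ1·sinφ2-sinφ1·cosφ2·cosΔλ=0.78245186; θ=atan2(y, x)=8.6858° ≈ 8.7°
Leg 7: φ1=0.2838289, φ2=-0.3959314, Δφ=-0.6797604, Δλ=-0.4282811 rad; a=sin²(Δφ/2)+cosφ1·cosφ2·sin²(Δλ/2)=0.1511371467; c=2·atan2(√a, √(1-a))=0.798578528; dist=6371·c=5087.744 ≈ 5087.7 km; running total=59869.9 km
Leg 7 bearing: y=sinΔλ·cosφ2=-0.38317863, x=cosφ1·sinφ2-sinφ1·cosφ2·cosΔλ=-0.60527100; θ=atan2(y, x)=-147.6633° <0 so +360° → 212.3367° ≈ 212.3°

Leg 1: dist=4814.3 km, bearing=332.1°
Leg 2: dist=10802.9 km, bearing=301.1°
Leg 3: dist=11440.4 km, bearing=325.5°
Leg 4: dist=6843.1 km, bearing=151.3°
Leg 5: dist=6685.1 km, bearing=317.5°
Leg 6: dist=14196.4 km, bearing=8.7°
Leg 7: dist=5087.7 km, bearing=212.3°
Total: 59869.9 km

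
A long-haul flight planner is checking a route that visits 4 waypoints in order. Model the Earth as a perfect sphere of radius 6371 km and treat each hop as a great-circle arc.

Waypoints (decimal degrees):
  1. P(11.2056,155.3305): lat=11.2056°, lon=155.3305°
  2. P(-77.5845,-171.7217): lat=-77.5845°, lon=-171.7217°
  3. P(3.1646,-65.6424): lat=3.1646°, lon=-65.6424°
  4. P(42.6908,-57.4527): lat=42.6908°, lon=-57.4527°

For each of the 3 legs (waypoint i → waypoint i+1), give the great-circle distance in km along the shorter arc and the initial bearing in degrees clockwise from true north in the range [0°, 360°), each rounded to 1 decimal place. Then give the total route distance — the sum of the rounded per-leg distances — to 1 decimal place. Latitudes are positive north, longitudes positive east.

Leg 1: dist=10089.1 km, bearing=173.3°
Leg 2: dist=10731.4 km, bearing=105.1°
Leg 3: dist=4469.5 km, bearing=9.3°
Total: 25290.0 km

Leg 1: φ1=0.1955746, φ2=-1.3541050, Δφ=-1.5496796, Δλ=-5.7081377 rad; a=sin²(Δφ/2)+cosφ1·cosφ2·sin²(Δλ/2)=0.5064023823; c=2·atan2(√a, √(1-a))=1.583601441; dist=6371·c=10089.125 ≈ 10089.1 km; running total=10089.1 km
Leg 1 bearing: y=sinΔλ·cosφ2=0.11693281, x=cosφ1·sinφ2-sinφ1·cosφ2·cosΔλ=-0.99305728; θ=atan2(y, x)=173.2843° ≈ 173.3°
Leg 2: φ1=-1.3541050, φ2=0.0552327, Δφ=1.4093377, Δλ=1.8514331 rad; a=sin²(Δφ/2)+cosφ1·cosφ2·sin²(Δλ/2)=0.5566853430; c=2·atan2(√a, √(1-a))=1.684411286; dist=6371·c=10731.384 ≈ 10731.4 km; running total=20820.5 km
Leg 2 bearing: y=sinΔλ·cosφ2=0.95941400, x=cosφ1·sinφ2-sinφ1·cosφ2·cosΔλ=-0.25820895; θ=atan2(y, x)=105.0632° ≈ 105.1°
Leg 3: φ1=0.0552327, φ2=0.7450950, Δφ=0.6898623, Δλ=0.1429372 rad; a=sin²(Δφ/2)+cosφ1·cosφ2·sin²(Δλ/2)=0.1180754029; c=2·atan2(√a, √(1-a))=0.701539987; dist=6371·c=4469.511 ≈ 4469.5 km; running total=25290.0 km
Leg 3 bearing: y=sinΔλ·cosφ2=0.10470483, x=cosφ1·sinφ2-sinφ1·cosφ2·cosΔλ=0.63684481; θ=atan2(y, x)=9.3366° ≈ 9.3°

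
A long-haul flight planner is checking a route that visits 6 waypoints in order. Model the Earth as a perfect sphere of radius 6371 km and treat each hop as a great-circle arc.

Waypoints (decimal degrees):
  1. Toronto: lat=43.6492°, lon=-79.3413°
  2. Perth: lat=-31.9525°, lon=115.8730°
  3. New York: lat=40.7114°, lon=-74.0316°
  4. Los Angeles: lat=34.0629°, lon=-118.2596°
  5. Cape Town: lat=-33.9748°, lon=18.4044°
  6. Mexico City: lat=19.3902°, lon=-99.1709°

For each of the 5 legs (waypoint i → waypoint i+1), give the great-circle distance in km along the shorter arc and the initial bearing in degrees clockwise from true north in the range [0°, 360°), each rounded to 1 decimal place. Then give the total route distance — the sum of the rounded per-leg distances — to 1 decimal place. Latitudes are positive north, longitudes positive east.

Leg 1: φ1=0.7618223, φ2=-0.5576763, Δφ=-1.3194986, Δλ=3.4071323 rad; a=sin²(Δφ/2)+cosφ1·cosφ2·sin²(Δλ/2)=0.9788581240; c=2·atan2(√a, √(1-a))=2.849753162; dist=6371·c=18155.777 ≈ 18155.8 km; running total=18155.8 km
Leg 1 bearing: y=sinΔλ·cosφ2=-0.22266849, x=cosφ1·sinφ2-sinφ1·cosφ2·cosΔλ=0.18220409; θ=atan2(y, x)=-50.7074° <0 so +360° → 309.2926° ≈ 309.3°
Leg 2: φ1=-0.5576763, φ2=0.7105480, Δφ=1.2682243, Δλ=-3.3144605 rad; a=sin²(Δφ/2)+cosφ1·cosφ2·sin²(Δλ/2)=0.9893759729; c=2·atan2(√a, √(1-a))=2.935080039; dist=6371·c=18699.395 ≈ 18699.4 km; running total=36855.2 km
Leg 2 bearing: y=sinΔλ·cosφ2=0.13038299, x=cosφ1·sinφ2-sinφ1·cosφ2·cosΔλ=0.15825582; θ=atan2(y, x)=39.4843° ≈ 39.5°
Leg 3: φ1=0.7105480, φ2=0.5945098, Δφ=-0.1160382, Δλ=-0.7719242 rad; a=sin²(Δφ/2)+cosφ1·cosφ2·sin²(Δλ/2)=0.0923522277; c=2·atan2(√a, √(1-a))=0.617556915; dist=6371·c=3934.455 ≈ 3934.5 km; running total=40789.7 km
Leg 3 bearing: y=sinΔλ·cosφ2=-0.57783790, x=cosφ1·sinφ2-sinφ1·cosφ2·cosΔλ=0.03737022; θ=atan2(y, x)=-86.2997° <0 so +360° → 273.7003° ≈ 273.7°
Leg 4: φ1=0.5945098, φ2=-0.5929721, Δφ=-1.1874819, Δλ=2.3852368 rad; a=sin²(Δφ/2)+cosφ1·cosφ2·sin²(Δλ/2)=0.9063416070; c=2·atan2(√a, √(1-a))=2.519538516; dist=6371·c=16051.980 ≈ 16052.0 km; running total=56841.7 km
Leg 4 bearing: y=sinΔλ·cosφ2=0.56911690, x=cosφ1·sinφ2-sinφ1·cosφ2·cosΔλ=-0.12510775; θ=atan2(y, x)=102.3980° ≈ 102.4°
Leg 5: φ1=-0.5929721, φ2=0.3384228, Δφ=0.9313950, Δλ=-2.0520761 rad; a=sin²(Δφ/2)+cosφ1·cosφ2·sin²(Δλ/2)=0.7738217289; c=2·atan2(√a, √(1-a))=2.150341528; dist=6371·c=13699.826 ≈ 13699.8 km; running total=70541.5 km
Leg 5 bearing: y=sinΔλ·cosφ2=-0.83612595, x=cosφ1·sinφ2-sinφ1·cosφ2·cosΔλ=0.03130555; θ=atan2(y, x)=-87.8558° <0 so +360° → 272.1442° ≈ 272.1°

Leg 1: dist=18155.8 km, bearing=309.3°
Leg 2: dist=18699.4 km, bearing=39.5°
Leg 3: dist=3934.5 km, bearing=273.7°
Leg 4: dist=16052.0 km, bearing=102.4°
Leg 5: dist=13699.8 km, bearing=272.1°
Total: 70541.5 km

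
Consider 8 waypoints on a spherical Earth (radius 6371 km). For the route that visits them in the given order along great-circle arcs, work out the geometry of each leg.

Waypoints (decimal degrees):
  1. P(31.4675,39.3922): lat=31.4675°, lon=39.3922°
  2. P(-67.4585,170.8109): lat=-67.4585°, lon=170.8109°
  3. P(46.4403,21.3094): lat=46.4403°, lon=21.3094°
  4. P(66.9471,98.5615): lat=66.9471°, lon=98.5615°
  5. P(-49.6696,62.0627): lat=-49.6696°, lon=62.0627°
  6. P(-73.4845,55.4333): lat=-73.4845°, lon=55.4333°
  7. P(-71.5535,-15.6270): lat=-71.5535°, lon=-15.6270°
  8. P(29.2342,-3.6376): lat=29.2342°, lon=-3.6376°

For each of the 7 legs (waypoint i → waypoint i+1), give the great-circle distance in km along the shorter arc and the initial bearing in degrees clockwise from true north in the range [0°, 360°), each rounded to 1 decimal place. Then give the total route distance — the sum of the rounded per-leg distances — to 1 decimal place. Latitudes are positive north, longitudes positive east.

Leg 1: φ1=0.5492115, φ2=-1.1773729, Δφ=-1.7265844, Δλ=2.2936890 rad; a=sin²(Δφ/2)+cosφ1·cosφ2·sin²(Δλ/2)=0.8492233468; c=2·atan2(√a, √(1-a))=2.344021071; dist=6371·c=14933.758 ≈ 14933.8 km; running total=14933.8 km
Leg 1 bearing: y=sinΔλ·cosφ2=0.28747420, x=cosφ1·sinφ2-sinφ1·cosφ2·cosΔλ=-0.65538599; θ=atan2(y, x)=156.3161° ≈ 156.3°
Leg 2: φ1=-1.1773729, φ2=0.8105361, Δφ=1.9879091, Δλ=-2.6092934 rad; a=sin²(Δφ/2)+cosφ1·cosφ2·sin²(Δλ/2)=0.9484581726; c=2·atan2(√a, √(1-a))=2.683542321; dist=6371·c=17096.848 ≈ 17096.8 km; running total=32030.6 km
Leg 2 bearing: y=sinΔλ·cosφ2=-0.34973422, x=cosφ1·sinφ2-sinφ1·cosφ2·cosΔλ=-0.27060496; θ=atan2(y, x)=-127.7307° <0 so +360° → 232.2693° ≈ 232.3°
Leg 3: φ1=0.8105361, φ2=1.1684473, Δφ=0.3579112, Δλ=1.3483035 rad; a=sin²(Δφ/2)+cosφ1·cosφ2·sin²(Δλ/2)=0.1368339046; c=2·atan2(√a, √(1-a))=0.757825740; dist=6371·c=4828.108 ≈ 4828.1 km; running total=36858.7 km
Leg 3 bearing: y=sinΔλ·cosφ2=0.38192854, x=cosφ1·sinφ2-sinφ1·cosφ2·cosΔλ=0.57146491; θ=atan2(y, x)=33.7561° ≈ 33.8°
Leg 4: φ1=1.1684473, φ2=-0.8668981, Δφ=-2.0353454, Δλ=-0.6370242 rad; a=sin²(Δφ/2)+cosφ1·cosφ2·sin²(Δλ/2)=0.7488624362; c=2·atan2(√a, √(1-a))=2.091769998; dist=6371·c=13326.667 ≈ 13326.7 km; running total=50185.4 km
Leg 4 bearing: y=sinΔλ·cosφ2=-0.38495505, x=cosφ1·sinφ2-sinφ1·cosφ2·cosΔλ=-0.77722555; θ=atan2(y, x)=-153.6511° <0 so +360° → 206.3489° ≈ 206.3°
Leg 5: φ1=-0.8668981, φ2=-1.2825465, Δφ=-0.4156484, Δλ=-0.1157049 rad; a=sin²(Δφ/2)+cosφ1·cosφ2·sin²(Δλ/2)=0.0431877333; c=2·atan2(√a, √(1-a))=0.418684563; dist=6371·c=2667.439 ≈ 2667.4 km; running total=52852.8 km
Leg 5 bearing: y=sinΔλ·cosφ2=-0.03281862, x=cosφ1·sinφ2-sinφ1·cosφ2·cosΔλ=-0.40523222; θ=atan2(y, x)=-175.3699° <0 so +360° → 184.6301° ≈ 184.6°
Leg 6: φ1=-1.2825465, φ2=-1.2488442, Δφ=0.0337023, Δλ=-1.2402362 rad; a=sin²(Δφ/2)+cosφ1·cosφ2·sin²(Δλ/2)=0.0306612451; c=2·atan2(√a, √(1-a))=0.352021837; dist=6371·c=2242.731 ≈ 2242.7 km; running total=55095.5 km
Leg 6 bearing: y=sinΔλ·cosφ2=-0.29928831, x=cosφ1·sinφ2-sinφ1·cosφ2·cosΔλ=-0.17120467; θ=atan2(y, x)=-119.7713° <0 so +360° → 240.2287° ≈ 240.2°
Leg 7: φ1=-1.2488442, φ2=0.5102330, Δφ=1.7590772, Δλ=0.2092545 rad; a=sin²(Δφ/2)+cosφ1·cosφ2·sin²(Δλ/2)=0.5965968196; c=2·atan2(√a, √(1-a))=1.765212397; dist=6371·c=11246.168 ≈ 11246.2 km; running total=66341.7 km
Leg 7 bearing: y=sinΔλ·cosφ2=0.18127221, x=cosφ1·sinφ2-sinφ1·cosφ2·cosΔλ=0.96426998; θ=atan2(y, x)=10.6467° ≈ 10.6°

Leg 1: dist=14933.8 km, bearing=156.3°
Leg 2: dist=17096.8 km, bearing=232.3°
Leg 3: dist=4828.1 km, bearing=33.8°
Leg 4: dist=13326.7 km, bearing=206.3°
Leg 5: dist=2667.4 km, bearing=184.6°
Leg 6: dist=2242.7 km, bearing=240.2°
Leg 7: dist=11246.2 km, bearing=10.6°
Total: 66341.7 km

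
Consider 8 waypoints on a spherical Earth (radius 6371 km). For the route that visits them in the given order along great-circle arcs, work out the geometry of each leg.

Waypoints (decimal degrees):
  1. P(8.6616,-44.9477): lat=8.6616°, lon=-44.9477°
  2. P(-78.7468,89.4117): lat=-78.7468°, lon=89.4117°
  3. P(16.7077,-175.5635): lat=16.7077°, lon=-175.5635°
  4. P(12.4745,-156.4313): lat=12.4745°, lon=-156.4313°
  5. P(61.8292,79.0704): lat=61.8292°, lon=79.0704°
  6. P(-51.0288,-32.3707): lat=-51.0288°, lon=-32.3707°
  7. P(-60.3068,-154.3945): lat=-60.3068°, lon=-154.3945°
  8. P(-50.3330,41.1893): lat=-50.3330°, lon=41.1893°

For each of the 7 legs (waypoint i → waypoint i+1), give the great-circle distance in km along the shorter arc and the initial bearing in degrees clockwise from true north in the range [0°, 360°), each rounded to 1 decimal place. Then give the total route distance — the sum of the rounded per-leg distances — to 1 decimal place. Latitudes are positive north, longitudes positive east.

Leg 1: φ1=0.1511734, φ2=-1.3743909, Δφ=-1.5255644, Δλ=2.3450139 rad; a=sin²(Δφ/2)+cosφ1·cosφ2·sin²(Δλ/2)=0.6412919637; c=2·atan2(√a, √(1-a))=1.857283088; dist=6371·c=11832.751 ≈ 11832.8 km; running total=11832.8 km
Leg 1 bearing: y=sinΔλ·cosφ2=0.13952256, x=cosφ1·sinφ2-sinφ1·cosφ2·cosΔλ=-0.94904151; θ=atan2(y, x)=171.6366° ≈ 171.6°
Leg 2: φ1=-1.3743909, φ2=0.2916044, Δφ=1.6659953, Δλ=-4.6246897 rad; a=sin²(Δφ/2)+cosφ1·cosφ2·sin²(Δλ/2)=0.6491663382; c=2·atan2(√a, √(1-a))=1.873741630; dist=6371·c=11937.608 ≈ 11937.6 km; running total=23770.4 km
Leg 2 bearing: y=sinΔλ·cosφ2=0.95410299, x=cosφ1·sinφ2-sinφ1·cosφ2·cosΔλ=-0.02617441; θ=atan2(y, x)=91.5714° ≈ 91.6°
Leg 3: φ1=0.2916044, φ2=0.2177211, Δφ=-0.0738833, Δλ=0.3339199 rad; a=sin²(Δφ/2)+cosφ1·cosφ2·sin²(Δλ/2)=0.0271912588; c=2·atan2(√a, √(1-a))=0.331308626; dist=6371·c=2110.767 ≈ 2110.8 km; running total=25881.2 km
Leg 3 bearing: y=sinΔλ·cosφ2=0.32001149, x=cosφ1·sinφ2-sinφ1·cosφ2·cosΔλ=-0.05831145; θ=atan2(y, x)=100.3270° ≈ 100.3°
Leg 4: φ1=0.2177211, φ2=1.0791231, Δφ=0.8614020, Δλ=4.1102801 rad; a=sin²(Δφ/2)+cosφ1·cosφ2·sin²(Δλ/2)=0.5353296149; c=2·atan2(√a, √(1-a))=1.641514486; dist=6371·c=10458.089 ≈ 10458.1 km; running total=36339.3 km
Leg 4 bearing: y=sinΔλ·cosφ2=-0.38907919, x=cosφ1·sinφ2-sinφ1·cosφ2·cosΔλ=0.91849042; θ=atan2(y, x)=-22.9579° <0 so +360° → 337.0421° ≈ 337.0°
Leg 5: φ1=1.0791231, φ2=-0.8906206, Δφ=-1.9697437, Δλ=-1.9450141 rad; a=sin²(Δφ/2)+cosφ1·cosφ2·sin²(Δλ/2)=0.8969521360; c=2·atan2(√a, √(1-a))=2.487999723; dist=6371·c=15851.046 ≈ 15851.0 km; running total=52190.3 km
Leg 5 bearing: y=sinΔλ·cosφ2=-0.58540387, x=cosφ1·sinφ2-sinφ1·cosφ2·cosΔλ=-0.16437250; θ=atan2(y, x)=-105.6839° <0 so +360° → 254.3161° ≈ 254.3°
Leg 6: φ1=-0.8906206, φ2=-1.0525522, Δφ=-0.1619316, Δλ=-2.1297171 rad; a=sin²(Δφ/2)+cosφ1·cosφ2·sin²(Δλ/2)=0.2449144651; c=2·atan2(√a, √(1-a))=1.035412647; dist=6371·c=6596.614 ≈ 6596.6 km; running total=58786.9 km
Leg 6 bearing: y=sinΔλ·cosφ2=-0.41997628, x=cosφ1·sinφ2-sinφ1·cosφ2·cosΔλ=-0.75056339; θ=atan2(y, x)=-150.7709° <0 so +360° → 209.2291° ≈ 209.2°
Leg 7: φ1=-1.0525522, φ2=-0.8784766, Δφ=0.1740756, Δλ=3.4135813 rad; a=sin²(Δφ/2)+cosφ1·cosφ2·sin²(Δλ/2)=0.3179421660; c=2·atan2(√a, √(1-a))=1.198113213; dist=6371·c=7633.179 ≈ 7633.2 km; running total=66420.1 km
Leg 7 bearing: y=sinΔλ·cosφ2=-0.17148429, x=cosφ1·sinφ2-sinφ1·cosφ2·cosΔλ=-0.91543046; θ=atan2(y, x)=-169.3900° <0 so +360° → 190.6100° ≈ 190.6°

Leg 1: dist=11832.8 km, bearing=171.6°
Leg 2: dist=11937.6 km, bearing=91.6°
Leg 3: dist=2110.8 km, bearing=100.3°
Leg 4: dist=10458.1 km, bearing=337.0°
Leg 5: dist=15851.0 km, bearing=254.3°
Leg 6: dist=6596.6 km, bearing=209.2°
Leg 7: dist=7633.2 km, bearing=190.6°
Total: 66420.1 km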